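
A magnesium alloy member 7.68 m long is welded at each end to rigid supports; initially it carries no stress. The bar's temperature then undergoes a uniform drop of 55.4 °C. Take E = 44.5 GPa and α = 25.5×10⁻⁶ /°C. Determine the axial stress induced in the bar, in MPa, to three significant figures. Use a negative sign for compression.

Free thermal expansion αLΔT = 25.5e-6 · 7680 · -55.4 = -10.85 mm.
The walls impose strain ε = −(-10.85)/7680 = 1.4127e-03; σ = Eε = 44500 · 1.4127e-03 = 62.87 MPa.

62.9 MPa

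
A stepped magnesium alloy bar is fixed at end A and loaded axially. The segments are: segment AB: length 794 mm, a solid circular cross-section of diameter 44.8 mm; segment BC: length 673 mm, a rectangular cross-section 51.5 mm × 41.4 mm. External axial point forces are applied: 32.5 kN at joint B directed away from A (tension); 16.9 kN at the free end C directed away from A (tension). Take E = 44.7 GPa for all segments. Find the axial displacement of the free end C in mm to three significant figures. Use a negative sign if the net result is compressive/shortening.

Internal axial forces (sectioning from the free end, tension +): N_BC = 16.9 kN, N_AB = 49.4 kN.
A_AB = 1576 mm².
A_BC = 2132 mm².
δ_AB = 49400·794/(1576·44700) = 0.5567 mm
δ_BC = 16900·673/(2132·44700) = 0.1193 mm
δ = Σδ_i = 0.676 mm.

0.676 mm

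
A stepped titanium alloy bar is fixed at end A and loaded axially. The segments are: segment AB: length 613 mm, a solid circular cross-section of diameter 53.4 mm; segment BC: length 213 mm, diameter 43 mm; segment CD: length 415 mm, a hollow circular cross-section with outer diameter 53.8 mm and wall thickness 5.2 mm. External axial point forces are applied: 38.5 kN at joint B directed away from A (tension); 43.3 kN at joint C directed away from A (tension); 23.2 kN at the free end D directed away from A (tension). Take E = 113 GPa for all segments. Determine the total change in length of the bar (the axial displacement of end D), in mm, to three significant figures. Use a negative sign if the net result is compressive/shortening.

0.448 mm

Internal axial forces (sectioning from the free end, tension +): N_CD = 23.2 kN, N_BC = 66.5 kN, N_AB = 105 kN.
A_AB = 2240 mm².
A_BC = 1452 mm².
A_CD = 793.9 mm².
δ_AB = 105000·613/(2240·113000) = 0.2543 mm
δ_BC = 66500·213/(1452·113000) = 0.08632 mm
δ_CD = 23200·415/(793.9·113000) = 0.1073 mm
δ = Σδ_i = 0.448 mm.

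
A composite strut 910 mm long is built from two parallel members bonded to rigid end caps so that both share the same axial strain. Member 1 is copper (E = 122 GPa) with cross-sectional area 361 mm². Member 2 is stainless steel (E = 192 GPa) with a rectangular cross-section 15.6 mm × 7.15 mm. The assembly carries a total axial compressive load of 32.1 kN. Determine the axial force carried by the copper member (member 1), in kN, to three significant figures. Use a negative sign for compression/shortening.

-21.6 kN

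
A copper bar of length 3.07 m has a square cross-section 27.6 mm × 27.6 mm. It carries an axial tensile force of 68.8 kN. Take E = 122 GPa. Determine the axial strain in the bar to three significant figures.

7.40e-04

A = 761.8 mm².
σ = N/A = 90.32 MPa; ε = σ/E = 90.32/122000 = 7.403e-04.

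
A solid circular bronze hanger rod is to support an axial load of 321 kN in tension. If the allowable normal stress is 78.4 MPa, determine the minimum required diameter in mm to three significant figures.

72.2 mm

Required area A ≥ P/σ_allow = 321000/78.4 = 4094 mm².
For a solid circular section, d ≥ √(4A/π) = 72.2 mm.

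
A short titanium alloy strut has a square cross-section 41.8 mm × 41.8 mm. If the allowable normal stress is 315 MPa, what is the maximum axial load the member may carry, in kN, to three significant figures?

550 kN

A = 1747 mm².
P_max = σ_allow · A = 315 · 1747 = 550400 N = 550.4 kN.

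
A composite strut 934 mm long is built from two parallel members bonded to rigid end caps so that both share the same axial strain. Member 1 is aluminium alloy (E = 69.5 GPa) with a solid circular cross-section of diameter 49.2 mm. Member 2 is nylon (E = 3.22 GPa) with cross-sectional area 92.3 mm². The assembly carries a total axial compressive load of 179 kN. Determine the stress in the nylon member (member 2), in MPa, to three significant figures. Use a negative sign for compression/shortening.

A_1 = 1901 mm².
Equal strain + equilibrium ⇒ each member carries load in proportion to AE: A₁E₁ = 132100000 N, A₂E₂ = 297200 N, ΣAE = 132400000 N.
σ₂ = P·E₂/ΣAE = -179000·3220/132400000 = -4.352 MPa.

-4.35 MPa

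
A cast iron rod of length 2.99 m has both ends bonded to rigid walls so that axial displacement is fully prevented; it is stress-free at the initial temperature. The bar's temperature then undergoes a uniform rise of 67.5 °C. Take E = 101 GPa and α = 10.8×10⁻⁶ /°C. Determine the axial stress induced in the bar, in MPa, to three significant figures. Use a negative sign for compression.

-73.6 MPa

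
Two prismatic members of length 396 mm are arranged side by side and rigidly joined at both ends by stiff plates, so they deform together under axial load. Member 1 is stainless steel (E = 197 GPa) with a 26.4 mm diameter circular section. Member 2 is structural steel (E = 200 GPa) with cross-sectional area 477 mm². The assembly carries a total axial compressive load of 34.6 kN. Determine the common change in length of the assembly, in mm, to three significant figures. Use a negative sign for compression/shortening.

-0.0674 mm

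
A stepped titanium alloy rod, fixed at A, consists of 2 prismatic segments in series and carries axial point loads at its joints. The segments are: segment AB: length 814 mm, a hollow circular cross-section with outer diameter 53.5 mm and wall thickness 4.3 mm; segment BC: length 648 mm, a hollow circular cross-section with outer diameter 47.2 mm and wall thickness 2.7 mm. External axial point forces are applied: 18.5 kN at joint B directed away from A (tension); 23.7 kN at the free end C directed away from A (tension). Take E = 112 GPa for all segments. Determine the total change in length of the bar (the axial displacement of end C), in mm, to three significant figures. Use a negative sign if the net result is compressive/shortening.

0.825 mm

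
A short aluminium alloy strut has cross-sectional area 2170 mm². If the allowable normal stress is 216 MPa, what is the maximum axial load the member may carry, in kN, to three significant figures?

469 kN

P_max = σ_allow · A = 216 · 2170 = 468700 N = 468.7 kN.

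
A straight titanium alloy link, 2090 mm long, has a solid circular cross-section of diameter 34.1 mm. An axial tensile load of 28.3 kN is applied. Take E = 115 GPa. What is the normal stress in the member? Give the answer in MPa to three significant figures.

A = 913.3 mm².
σ = N/A = 28300/913.3 = 30.99 MPa.

31.0 MPa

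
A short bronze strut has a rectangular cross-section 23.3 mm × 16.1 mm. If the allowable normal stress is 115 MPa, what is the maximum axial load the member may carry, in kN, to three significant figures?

43.1 kN

A = 375.1 mm².
P_max = σ_allow · A = 115 · 375.1 = 43140 N = 43.14 kN.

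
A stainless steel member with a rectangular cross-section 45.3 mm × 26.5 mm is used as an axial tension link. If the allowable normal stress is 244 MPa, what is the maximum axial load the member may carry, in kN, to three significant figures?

A = 1200 mm².
P_max = σ_allow · A = 244 · 1200 = 292900 N = 292.9 kN.

293 kN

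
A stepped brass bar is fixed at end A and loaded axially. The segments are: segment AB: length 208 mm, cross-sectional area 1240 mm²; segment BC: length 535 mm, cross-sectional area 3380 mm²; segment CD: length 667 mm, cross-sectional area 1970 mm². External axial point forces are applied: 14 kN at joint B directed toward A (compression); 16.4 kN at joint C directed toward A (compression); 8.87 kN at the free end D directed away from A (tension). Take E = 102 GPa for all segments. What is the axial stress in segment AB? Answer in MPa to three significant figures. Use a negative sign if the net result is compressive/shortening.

Internal axial forces (sectioning from the free end, tension +): N_CD = 8.87 kN, N_BC = -7.53 kN, N_AB = -21.53 kN.
σ_AB = N_AB/A_AB = -21530/1240 = -17.36 MPa.

-17.4 MPa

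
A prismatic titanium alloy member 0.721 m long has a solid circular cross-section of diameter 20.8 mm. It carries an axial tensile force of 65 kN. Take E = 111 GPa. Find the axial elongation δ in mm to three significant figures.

A = 339.8 mm².
δ_mech = NL/(AE) = 65000·721/(339.8·111000) = 1.243 mm.

1.24 mm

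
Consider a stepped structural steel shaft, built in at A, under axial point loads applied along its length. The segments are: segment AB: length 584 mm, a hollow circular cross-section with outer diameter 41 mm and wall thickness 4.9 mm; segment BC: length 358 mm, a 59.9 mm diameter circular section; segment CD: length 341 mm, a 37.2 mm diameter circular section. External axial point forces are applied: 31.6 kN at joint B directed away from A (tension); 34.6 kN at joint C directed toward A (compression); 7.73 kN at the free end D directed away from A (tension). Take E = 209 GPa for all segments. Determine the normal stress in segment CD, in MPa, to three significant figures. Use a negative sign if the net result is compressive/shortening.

7.11 MPa

Internal axial forces (sectioning from the free end, tension +): N_CD = 7.73 kN, N_BC = -26.87 kN, N_AB = 4.73 kN.
A_CD = 1087 mm².
σ_CD = N_CD/A_CD = 7730/1087 = 7.112 MPa.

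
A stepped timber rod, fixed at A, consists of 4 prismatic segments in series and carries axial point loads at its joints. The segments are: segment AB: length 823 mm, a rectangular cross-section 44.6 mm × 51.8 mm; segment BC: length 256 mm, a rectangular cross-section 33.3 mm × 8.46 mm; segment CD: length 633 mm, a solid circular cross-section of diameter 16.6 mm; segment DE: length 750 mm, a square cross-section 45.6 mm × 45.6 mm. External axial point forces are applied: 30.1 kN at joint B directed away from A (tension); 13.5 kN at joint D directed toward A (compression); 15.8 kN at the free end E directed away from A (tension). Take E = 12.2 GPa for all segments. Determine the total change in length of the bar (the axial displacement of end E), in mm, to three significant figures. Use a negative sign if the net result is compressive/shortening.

2.14 mm

Internal axial forces (sectioning from the free end, tension +): N_DE = 15.8 kN, N_CD = 2.3 kN, N_BC = 2.3 kN, N_AB = 32.4 kN.
A_AB = 2310 mm².
A_BC = 281.7 mm².
A_CD = 216.4 mm².
A_DE = 2079 mm².
δ_AB = 32400·823/(2310·12200) = 0.9461 mm
δ_BC = 2300·256/(281.7·12200) = 0.1713 mm
δ_CD = 2300·633/(216.4·12200) = 0.5514 mm
δ_DE = 15800·750/(2079·12200) = 0.4671 mm
δ = Σδ_i = 2.136 mm.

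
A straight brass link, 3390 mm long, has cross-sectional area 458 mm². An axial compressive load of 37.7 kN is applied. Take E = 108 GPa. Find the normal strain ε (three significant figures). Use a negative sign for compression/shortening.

-7.62e-04

σ = N/A = -82.31 MPa; ε = σ/E = -82.31/108000 = -7.622e-04.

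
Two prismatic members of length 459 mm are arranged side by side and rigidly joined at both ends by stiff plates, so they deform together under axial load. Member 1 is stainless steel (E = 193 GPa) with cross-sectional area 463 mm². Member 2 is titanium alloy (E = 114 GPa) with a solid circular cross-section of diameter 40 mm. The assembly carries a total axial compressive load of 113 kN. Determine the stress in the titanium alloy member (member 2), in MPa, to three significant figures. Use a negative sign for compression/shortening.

-55.4 MPa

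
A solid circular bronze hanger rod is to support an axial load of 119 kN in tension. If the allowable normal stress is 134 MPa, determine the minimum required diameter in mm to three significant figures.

33.6 mm

Required area A ≥ P/σ_allow = 119000/134 = 888.1 mm².
For a solid circular section, d ≥ √(4A/π) = 33.63 mm.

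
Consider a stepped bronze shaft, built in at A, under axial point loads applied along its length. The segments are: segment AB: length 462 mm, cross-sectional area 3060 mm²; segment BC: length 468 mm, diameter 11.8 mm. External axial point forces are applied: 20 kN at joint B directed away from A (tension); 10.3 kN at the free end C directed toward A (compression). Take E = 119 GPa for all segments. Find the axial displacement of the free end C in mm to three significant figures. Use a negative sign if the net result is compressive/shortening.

Internal axial forces (sectioning from the free end, tension +): N_BC = -10.3 kN, N_AB = 9.7 kN.
A_BC = 109.4 mm².
δ_AB = 9700·462/(3060·119000) = 0.01231 mm
δ_BC = -10300·468/(109.4·119000) = -0.3704 mm
δ = Σδ_i = -0.3581 mm.

-0.358 mm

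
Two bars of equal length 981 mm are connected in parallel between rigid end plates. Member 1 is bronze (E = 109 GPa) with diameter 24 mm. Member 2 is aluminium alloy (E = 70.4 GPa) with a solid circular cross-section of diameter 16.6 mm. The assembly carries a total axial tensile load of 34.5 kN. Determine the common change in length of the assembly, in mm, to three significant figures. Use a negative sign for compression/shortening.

0.524 mm

A_1 = 452.4 mm².
A_2 = 216.4 mm².
Equal strain + equilibrium ⇒ each member carries load in proportion to AE: A₁E₁ = 49310000 N, A₂E₂ = 15240000 N, ΣAE = 64550000 N.
δ = PL/ΣAE = 34500·981/64550000 = 0.5243 mm.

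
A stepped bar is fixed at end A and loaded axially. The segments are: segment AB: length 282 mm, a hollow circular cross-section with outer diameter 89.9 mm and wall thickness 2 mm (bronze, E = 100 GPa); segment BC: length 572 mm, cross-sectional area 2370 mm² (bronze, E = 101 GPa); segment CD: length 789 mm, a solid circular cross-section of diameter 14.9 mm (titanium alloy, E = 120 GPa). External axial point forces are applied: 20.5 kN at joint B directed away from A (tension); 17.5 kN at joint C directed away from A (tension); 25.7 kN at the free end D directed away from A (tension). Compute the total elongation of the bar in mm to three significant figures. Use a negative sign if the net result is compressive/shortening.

1.40 mm

Internal axial forces (sectioning from the free end, tension +): N_CD = 25.7 kN, N_BC = 43.2 kN, N_AB = 63.7 kN.
A_AB = 552.3 mm².
A_CD = 174.4 mm².
δ_AB = 63700·282/(552.3·100000) = 0.3253 mm
δ_BC = 43200·572/(2370·101000) = 0.1032 mm
δ_CD = 25700·789/(174.4·120000) = 0.9691 mm
δ = Σδ_i = 1.398 mm.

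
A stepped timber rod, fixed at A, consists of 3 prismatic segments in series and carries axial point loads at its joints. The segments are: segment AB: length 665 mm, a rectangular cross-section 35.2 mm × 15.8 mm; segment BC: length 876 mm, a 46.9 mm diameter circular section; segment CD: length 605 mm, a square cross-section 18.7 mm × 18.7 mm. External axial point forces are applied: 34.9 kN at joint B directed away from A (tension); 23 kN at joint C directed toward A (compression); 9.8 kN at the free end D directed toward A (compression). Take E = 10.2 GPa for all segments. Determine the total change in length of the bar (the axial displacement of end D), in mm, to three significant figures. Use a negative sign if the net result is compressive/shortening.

Internal axial forces (sectioning from the free end, tension +): N_CD = -9.8 kN, N_BC = -32.8 kN, N_AB = 2.1 kN.
A_AB = 556.2 mm².
A_BC = 1728 mm².
A_CD = 349.7 mm².
δ_AB = 2100·665/(556.2·10200) = 0.2462 mm
δ_BC = -32800·876/(1728·10200) = -1.631 mm
δ_CD = -9800·605/(349.7·10200) = -1.662 mm
δ = Σδ_i = -3.047 mm.

-3.05 mm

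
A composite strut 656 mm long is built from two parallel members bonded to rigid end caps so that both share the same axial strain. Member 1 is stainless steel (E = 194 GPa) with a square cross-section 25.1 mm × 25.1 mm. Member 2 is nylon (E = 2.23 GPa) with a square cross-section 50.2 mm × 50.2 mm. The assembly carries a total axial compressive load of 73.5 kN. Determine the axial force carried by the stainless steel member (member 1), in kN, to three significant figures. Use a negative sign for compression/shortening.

A_1 = 630 mm².
A_2 = 2520 mm².
Equal strain + equilibrium ⇒ each member carries load in proportion to AE: A₁E₁ = 122200000 N, A₂E₂ = 5620000 N, ΣAE = 127800000 N.
F₁ = P·A₁E₁/ΣAE = -73500·122200000/127800000 = -70270 N.

-70.3 kN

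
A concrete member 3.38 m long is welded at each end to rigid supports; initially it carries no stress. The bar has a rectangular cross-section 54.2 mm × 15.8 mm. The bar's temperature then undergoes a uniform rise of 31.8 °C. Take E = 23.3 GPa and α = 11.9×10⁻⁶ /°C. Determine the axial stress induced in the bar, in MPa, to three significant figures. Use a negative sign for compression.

-8.82 MPa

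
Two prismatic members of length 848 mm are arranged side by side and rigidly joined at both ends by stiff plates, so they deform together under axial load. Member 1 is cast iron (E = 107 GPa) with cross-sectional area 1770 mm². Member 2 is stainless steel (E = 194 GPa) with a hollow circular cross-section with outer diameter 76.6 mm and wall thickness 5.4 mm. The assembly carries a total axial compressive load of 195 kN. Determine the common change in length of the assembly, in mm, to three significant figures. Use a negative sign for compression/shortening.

-0.390 mm

A_2 = 1208 mm².
Equal strain + equilibrium ⇒ each member carries load in proportion to AE: A₁E₁ = 189400000 N, A₂E₂ = 234300000 N, ΣAE = 423700000 N.
δ = PL/ΣAE = -195000·848/423700000 = -0.3903 mm.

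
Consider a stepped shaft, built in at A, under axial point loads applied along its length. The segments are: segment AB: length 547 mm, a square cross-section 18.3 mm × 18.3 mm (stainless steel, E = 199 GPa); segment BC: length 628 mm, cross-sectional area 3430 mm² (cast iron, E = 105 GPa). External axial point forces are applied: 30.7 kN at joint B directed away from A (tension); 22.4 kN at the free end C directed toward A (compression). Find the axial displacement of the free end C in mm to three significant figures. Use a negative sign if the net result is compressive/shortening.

0.0291 mm

Internal axial forces (sectioning from the free end, tension +): N_BC = -22.4 kN, N_AB = 8.3 kN.
A_AB = 334.9 mm².
δ_AB = 8300·547/(334.9·199000) = 0.06813 mm
δ_BC = -22400·628/(3430·105000) = -0.03906 mm
δ = Σδ_i = 0.02907 mm.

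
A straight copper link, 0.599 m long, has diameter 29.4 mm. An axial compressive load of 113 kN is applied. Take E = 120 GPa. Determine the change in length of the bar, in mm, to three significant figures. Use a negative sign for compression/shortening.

A = 678.9 mm².
δ_mech = NL/(AE) = -113000·599/(678.9·120000) = -0.8309 mm.

-0.831 mm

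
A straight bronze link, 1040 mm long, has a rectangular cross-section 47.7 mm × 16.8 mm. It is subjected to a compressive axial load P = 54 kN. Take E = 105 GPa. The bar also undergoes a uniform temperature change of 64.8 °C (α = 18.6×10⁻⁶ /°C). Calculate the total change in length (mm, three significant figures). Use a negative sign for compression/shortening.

A = 801.4 mm².
δ_mech = NL/(AE) = -54000·1040/(801.4·105000) = -0.6674 mm.
δ_thermal = αLΔT = 18.6e-6·1040·64.8 = 1.253 mm.
δ = δ_mech + δ_thermal = 0.5861 mm.

0.586 mm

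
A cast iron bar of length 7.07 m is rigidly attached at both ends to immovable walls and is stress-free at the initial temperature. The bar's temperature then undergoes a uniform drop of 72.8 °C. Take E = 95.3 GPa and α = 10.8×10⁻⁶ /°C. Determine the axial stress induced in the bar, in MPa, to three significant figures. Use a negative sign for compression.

Free thermal expansion αLΔT = 10.8e-6 · 7070 · -72.8 = -5.559 mm.
The walls impose strain ε = −(-5.559)/7070 = 7.8624e-04; σ = Eε = 95300 · 7.8624e-04 = 74.93 MPa.

74.9 MPa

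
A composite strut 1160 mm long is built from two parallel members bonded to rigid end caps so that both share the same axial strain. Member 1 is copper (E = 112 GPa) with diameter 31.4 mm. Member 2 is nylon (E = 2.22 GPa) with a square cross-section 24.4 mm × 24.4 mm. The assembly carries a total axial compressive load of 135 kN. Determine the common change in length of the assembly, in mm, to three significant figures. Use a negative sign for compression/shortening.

A_1 = 774.4 mm².
A_2 = 595.4 mm².
Equal strain + equilibrium ⇒ each member carries load in proportion to AE: A₁E₁ = 86730000 N, A₂E₂ = 1322000 N, ΣAE = 88050000 N.
δ = PL/ΣAE = -135000·1160/88050000 = -1.779 mm.

-1.78 mm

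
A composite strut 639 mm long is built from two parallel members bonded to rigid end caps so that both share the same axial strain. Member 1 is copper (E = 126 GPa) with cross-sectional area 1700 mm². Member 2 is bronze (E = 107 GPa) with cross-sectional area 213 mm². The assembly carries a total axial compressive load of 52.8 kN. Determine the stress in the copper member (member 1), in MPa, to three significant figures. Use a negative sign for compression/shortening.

-28.1 MPa

Equal strain + equilibrium ⇒ each member carries load in proportion to AE: A₁E₁ = 214200000 N, A₂E₂ = 22790000 N, ΣAE = 237000000 N.
σ₁ = P·E₁/ΣAE = -52800·126000/237000000 = -28.07 MPa.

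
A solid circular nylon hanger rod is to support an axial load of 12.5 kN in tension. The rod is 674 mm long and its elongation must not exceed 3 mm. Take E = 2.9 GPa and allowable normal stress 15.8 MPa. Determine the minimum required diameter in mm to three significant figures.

35.1 mm

Required area A ≥ P/σ_allow = 12500/15.8 = 791.1 mm².
For a solid circular section, d ≥ √(4A/π) = 31.74 mm.
Elongation limit: A ≥ PL/(Eδ_allow) = 12500·674/(2900·3) = 968.4 mm² ⇒ d ≥ 35.11 mm.
The elongation limit governs.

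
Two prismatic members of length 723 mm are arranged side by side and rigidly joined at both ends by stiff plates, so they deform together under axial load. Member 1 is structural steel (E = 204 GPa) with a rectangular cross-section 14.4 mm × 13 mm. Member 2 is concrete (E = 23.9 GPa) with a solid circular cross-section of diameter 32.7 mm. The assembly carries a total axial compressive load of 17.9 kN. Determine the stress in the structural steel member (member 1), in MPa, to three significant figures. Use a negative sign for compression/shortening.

-62.7 MPa

A_1 = 187.2 mm².
A_2 = 839.8 mm².
Equal strain + equilibrium ⇒ each member carries load in proportion to AE: A₁E₁ = 38190000 N, A₂E₂ = 20070000 N, ΣAE = 58260000 N.
σ₁ = P·E₁/ΣAE = -17900·204000/58260000 = -62.68 MPa.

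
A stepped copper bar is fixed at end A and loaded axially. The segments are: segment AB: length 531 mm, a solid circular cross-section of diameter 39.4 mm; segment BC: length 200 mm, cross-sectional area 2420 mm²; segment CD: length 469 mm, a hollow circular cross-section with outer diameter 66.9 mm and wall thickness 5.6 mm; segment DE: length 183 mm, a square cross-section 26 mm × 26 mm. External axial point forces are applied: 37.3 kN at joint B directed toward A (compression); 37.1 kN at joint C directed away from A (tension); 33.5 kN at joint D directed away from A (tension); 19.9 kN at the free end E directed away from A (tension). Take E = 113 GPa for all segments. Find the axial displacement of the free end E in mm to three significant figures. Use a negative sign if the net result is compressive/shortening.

Internal axial forces (sectioning from the free end, tension +): N_DE = 19.9 kN, N_CD = 53.4 kN, N_BC = 90.5 kN, N_AB = 53.2 kN.
A_AB = 1219 mm².
A_CD = 1078 mm².
A_DE = 676 mm².
δ_AB = 53200·531/(1219·113000) = 0.205 mm
δ_BC = 90500·200/(2420·113000) = 0.06619 mm
δ_CD = 53400·469/(1078·113000) = 0.2055 mm
δ_DE = 19900·183/(676·113000) = 0.04767 mm
δ = Σδ_i = 0.5244 mm.

0.524 mm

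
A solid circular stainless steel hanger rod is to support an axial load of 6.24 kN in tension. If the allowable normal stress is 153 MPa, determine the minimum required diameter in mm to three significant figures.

7.21 mm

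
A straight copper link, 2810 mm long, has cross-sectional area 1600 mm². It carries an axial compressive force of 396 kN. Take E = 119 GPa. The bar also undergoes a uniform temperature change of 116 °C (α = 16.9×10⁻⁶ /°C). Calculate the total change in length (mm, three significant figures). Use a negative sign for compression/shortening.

-0.336 mm

δ_mech = NL/(AE) = -396000·2810/(1600·119000) = -5.844 mm.
δ_thermal = αLΔT = 16.9e-6·2810·116 = 5.509 mm.
δ = δ_mech + δ_thermal = -0.3356 mm.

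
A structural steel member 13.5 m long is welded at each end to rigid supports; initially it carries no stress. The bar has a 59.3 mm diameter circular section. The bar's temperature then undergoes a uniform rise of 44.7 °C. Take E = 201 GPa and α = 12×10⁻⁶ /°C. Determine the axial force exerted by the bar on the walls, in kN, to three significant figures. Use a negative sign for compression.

-298 kN

Free thermal expansion αLΔT = 12e-6 · 13500 · 44.7 = 7.241 mm.
The walls impose strain ε = −(7.241)/13500 = -5.3640e-04; σ = Eε = 201000 · -5.3640e-04 = -107.8 MPa.
Wall reaction R = σ·A = -107.8·2762 = -297800 N = -297.8 kN.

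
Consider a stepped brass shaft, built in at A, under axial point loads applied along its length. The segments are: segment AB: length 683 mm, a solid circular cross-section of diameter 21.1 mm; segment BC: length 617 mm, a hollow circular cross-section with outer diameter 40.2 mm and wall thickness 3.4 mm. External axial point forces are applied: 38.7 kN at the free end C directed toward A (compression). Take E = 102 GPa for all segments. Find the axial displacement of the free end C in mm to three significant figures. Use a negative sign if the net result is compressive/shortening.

-1.34 mm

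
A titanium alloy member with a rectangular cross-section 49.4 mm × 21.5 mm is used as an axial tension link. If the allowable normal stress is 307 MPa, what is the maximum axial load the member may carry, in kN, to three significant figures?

326 kN

A = 1062 mm².
P_max = σ_allow · A = 307 · 1062 = 326100 N = 326.1 kN.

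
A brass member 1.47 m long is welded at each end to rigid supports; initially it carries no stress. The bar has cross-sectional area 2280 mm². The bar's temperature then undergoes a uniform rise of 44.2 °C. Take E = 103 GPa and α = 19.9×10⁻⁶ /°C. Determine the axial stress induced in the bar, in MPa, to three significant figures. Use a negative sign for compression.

-90.6 MPa

Free thermal expansion αLΔT = 19.9e-6 · 1470 · 44.2 = 1.293 mm.
The walls impose strain ε = −(1.293)/1470 = -8.7958e-04; σ = Eε = 103000 · -8.7958e-04 = -90.6 MPa.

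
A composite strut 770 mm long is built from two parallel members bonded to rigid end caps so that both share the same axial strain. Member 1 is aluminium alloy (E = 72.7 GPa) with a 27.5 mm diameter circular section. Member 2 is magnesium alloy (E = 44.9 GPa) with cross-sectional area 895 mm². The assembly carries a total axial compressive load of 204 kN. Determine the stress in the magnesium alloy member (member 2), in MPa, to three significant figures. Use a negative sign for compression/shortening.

-110 MPa

A_1 = 594 mm².
Equal strain + equilibrium ⇒ each member carries load in proportion to AE: A₁E₁ = 43180000 N, A₂E₂ = 40190000 N, ΣAE = 83370000 N.
σ₂ = P·E₂/ΣAE = -204000·44900/83370000 = -109.9 MPa.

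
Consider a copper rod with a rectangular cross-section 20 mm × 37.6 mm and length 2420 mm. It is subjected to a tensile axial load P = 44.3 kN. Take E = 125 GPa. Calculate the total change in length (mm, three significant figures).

A = 752 mm².
δ_mech = NL/(AE) = 44300·2420/(752·125000) = 1.14 mm.

1.14 mm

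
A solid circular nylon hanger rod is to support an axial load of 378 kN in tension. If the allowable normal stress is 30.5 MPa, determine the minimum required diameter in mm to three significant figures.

Required area A ≥ P/σ_allow = 378000/30.5 = 12390 mm².
For a solid circular section, d ≥ √(4A/π) = 125.6 mm.

126 mm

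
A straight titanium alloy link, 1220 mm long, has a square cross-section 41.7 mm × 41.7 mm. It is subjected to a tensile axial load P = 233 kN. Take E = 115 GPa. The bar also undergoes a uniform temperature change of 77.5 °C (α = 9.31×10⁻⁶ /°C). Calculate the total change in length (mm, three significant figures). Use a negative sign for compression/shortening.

2.30 mm

A = 1739 mm².
δ_mech = NL/(AE) = 233000·1220/(1739·115000) = 1.421 mm.
δ_thermal = αLΔT = 9.31e-6·1220·77.5 = 0.8803 mm.
δ = δ_mech + δ_thermal = 2.302 mm.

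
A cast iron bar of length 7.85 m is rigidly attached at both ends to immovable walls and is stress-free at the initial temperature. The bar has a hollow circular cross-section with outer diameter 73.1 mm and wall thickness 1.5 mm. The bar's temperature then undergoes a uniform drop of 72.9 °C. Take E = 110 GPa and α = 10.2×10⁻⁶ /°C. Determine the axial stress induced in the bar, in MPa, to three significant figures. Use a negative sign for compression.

Free thermal expansion αLΔT = 10.2e-6 · 7850 · -72.9 = -5.837 mm.
The walls impose strain ε = −(-5.837)/7850 = 7.4358e-04; σ = Eε = 110000 · 7.4358e-04 = 81.79 MPa.

81.8 MPa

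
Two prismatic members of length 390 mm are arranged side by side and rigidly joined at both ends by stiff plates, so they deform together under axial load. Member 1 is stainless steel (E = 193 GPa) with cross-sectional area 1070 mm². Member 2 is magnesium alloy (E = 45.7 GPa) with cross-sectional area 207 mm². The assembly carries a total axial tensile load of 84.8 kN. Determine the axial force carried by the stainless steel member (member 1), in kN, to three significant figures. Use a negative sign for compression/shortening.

81.1 kN

Equal strain + equilibrium ⇒ each member carries load in proportion to AE: A₁E₁ = 206500000 N, A₂E₂ = 9460000 N, ΣAE = 216000000 N.
F₁ = P·A₁E₁/ΣAE = 84800·206500000/216000000 = 81090 N.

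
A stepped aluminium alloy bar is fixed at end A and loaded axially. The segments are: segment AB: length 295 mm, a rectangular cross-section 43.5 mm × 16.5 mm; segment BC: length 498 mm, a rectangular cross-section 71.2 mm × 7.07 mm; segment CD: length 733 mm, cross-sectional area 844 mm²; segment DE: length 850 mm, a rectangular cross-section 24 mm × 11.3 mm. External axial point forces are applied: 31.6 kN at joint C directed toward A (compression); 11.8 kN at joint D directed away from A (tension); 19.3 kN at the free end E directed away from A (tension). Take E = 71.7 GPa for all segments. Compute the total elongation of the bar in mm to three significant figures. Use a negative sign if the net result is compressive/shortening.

1.21 mm

Internal axial forces (sectioning from the free end, tension +): N_DE = 19.3 kN, N_CD = 31.1 kN, N_BC = -0.5 kN, N_AB = -0.5 kN.
A_AB = 717.8 mm².
A_BC = 503.4 mm².
A_DE = 271.2 mm².
δ_AB = -500·295/(717.8·71700) = -0.002866 mm
δ_BC = -500·498/(503.4·71700) = -0.006899 mm
δ_CD = 31100·733/(844·71700) = 0.3767 mm
δ_DE = 19300·850/(271.2·71700) = 0.8437 mm
δ = Σδ_i = 1.211 mm.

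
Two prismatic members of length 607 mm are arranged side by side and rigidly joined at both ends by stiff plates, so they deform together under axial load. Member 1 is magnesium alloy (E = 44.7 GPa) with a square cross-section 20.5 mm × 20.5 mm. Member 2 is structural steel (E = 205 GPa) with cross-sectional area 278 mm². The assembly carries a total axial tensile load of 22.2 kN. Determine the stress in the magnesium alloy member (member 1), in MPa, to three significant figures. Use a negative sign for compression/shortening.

A_1 = 420.2 mm².
Equal strain + equilibrium ⇒ each member carries load in proportion to AE: A₁E₁ = 18790000 N, A₂E₂ = 56990000 N, ΣAE = 75780000 N.
σ₁ = P·E₁/ΣAE = 22200·44700/75780000 = 13.1 MPa.

13.1 MPa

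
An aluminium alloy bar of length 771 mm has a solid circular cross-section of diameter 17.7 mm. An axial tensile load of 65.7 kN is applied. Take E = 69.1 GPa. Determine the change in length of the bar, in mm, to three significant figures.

2.98 mm

A = 246.1 mm².
δ_mech = NL/(AE) = 65700·771/(246.1·69100) = 2.979 mm.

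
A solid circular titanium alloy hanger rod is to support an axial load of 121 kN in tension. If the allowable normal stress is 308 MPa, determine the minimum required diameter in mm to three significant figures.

22.4 mm

Required area A ≥ P/σ_allow = 121000/308 = 392.9 mm².
For a solid circular section, d ≥ √(4A/π) = 22.37 mm.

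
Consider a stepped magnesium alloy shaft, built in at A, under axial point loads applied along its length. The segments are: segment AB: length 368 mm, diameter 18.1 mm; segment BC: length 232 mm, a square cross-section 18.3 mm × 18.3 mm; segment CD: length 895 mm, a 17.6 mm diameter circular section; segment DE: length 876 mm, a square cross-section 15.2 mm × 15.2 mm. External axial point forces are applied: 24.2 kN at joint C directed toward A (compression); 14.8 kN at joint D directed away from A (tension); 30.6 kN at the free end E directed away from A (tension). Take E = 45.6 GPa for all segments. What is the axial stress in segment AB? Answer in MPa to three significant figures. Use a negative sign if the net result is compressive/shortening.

Internal axial forces (sectioning from the free end, tension +): N_DE = 30.6 kN, N_CD = 45.4 kN, N_BC = 21.2 kN, N_AB = 21.2 kN.
A_AB = 257.3 mm².
σ_AB = N_AB/A_AB = 21200/257.3 = 82.39 MPa.

82.4 MPa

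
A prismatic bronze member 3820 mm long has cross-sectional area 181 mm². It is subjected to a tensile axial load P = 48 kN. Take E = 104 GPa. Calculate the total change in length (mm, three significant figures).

9.74 mm

δ_mech = NL/(AE) = 48000·3820/(181·104000) = 9.741 mm.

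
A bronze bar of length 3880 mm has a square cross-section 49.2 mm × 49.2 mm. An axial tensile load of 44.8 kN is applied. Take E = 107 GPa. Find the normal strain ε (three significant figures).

A = 2421 mm².
σ = N/A = 18.51 MPa; ε = σ/E = 18.51/107000 = 1.730e-04.

1.73e-04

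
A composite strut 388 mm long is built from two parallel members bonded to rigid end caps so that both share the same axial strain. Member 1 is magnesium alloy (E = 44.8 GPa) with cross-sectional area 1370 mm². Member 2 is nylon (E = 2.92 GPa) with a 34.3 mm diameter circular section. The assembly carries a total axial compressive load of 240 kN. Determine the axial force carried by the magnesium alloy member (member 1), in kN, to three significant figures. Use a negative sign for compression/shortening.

A_2 = 924 mm².
Equal strain + equilibrium ⇒ each member carries load in proportion to AE: A₁E₁ = 61380000 N, A₂E₂ = 2698000 N, ΣAE = 64070000 N.
F₁ = P·A₁E₁/ΣAE = -240000·61380000/64070000 = -229900 N.

-230 kN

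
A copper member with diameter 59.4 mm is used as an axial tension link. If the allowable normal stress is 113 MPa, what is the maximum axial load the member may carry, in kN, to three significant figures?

313 kN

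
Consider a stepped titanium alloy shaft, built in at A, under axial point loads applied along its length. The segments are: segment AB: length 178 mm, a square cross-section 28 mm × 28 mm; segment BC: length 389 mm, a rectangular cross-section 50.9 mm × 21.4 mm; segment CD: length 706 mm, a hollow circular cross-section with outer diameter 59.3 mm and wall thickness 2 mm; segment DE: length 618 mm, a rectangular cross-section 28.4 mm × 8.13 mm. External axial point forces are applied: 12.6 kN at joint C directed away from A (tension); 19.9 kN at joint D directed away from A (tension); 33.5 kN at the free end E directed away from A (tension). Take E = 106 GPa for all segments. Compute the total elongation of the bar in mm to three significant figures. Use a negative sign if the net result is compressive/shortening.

2.20 mm

Internal axial forces (sectioning from the free end, tension +): N_DE = 33.5 kN, N_CD = 53.4 kN, N_BC = 66 kN, N_AB = 66 kN.
A_AB = 784 mm².
A_BC = 1089 mm².
A_CD = 360 mm².
A_DE = 230.9 mm².
δ_AB = 66000·178/(784·106000) = 0.1414 mm
δ_BC = 66000·389/(1089·106000) = 0.2224 mm
δ_CD = 53400·706/(360·106000) = 0.9879 mm
δ_DE = 33500·618/(230.9·106000) = 0.8459 mm
δ = Σδ_i = 2.198 mm.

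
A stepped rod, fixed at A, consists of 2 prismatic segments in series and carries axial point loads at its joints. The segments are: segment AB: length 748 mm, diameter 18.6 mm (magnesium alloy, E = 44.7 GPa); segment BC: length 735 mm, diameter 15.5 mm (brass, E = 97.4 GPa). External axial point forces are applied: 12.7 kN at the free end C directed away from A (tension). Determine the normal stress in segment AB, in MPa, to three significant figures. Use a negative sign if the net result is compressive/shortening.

46.7 MPa

Internal axial forces (sectioning from the free end, tension +): N_BC = 12.7 kN, N_AB = 12.7 kN.
A_AB = 271.7 mm².
σ_AB = N_AB/A_AB = 12700/271.7 = 46.74 MPa.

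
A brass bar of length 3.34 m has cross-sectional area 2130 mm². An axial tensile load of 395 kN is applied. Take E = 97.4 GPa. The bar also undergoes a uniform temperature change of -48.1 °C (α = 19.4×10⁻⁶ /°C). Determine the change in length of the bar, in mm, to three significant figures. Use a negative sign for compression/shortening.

3.24 mm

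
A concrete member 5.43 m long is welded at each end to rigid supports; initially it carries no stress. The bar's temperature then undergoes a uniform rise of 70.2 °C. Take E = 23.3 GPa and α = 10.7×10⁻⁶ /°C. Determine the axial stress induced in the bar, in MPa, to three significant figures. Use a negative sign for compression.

-17.5 MPa

Free thermal expansion αLΔT = 10.7e-6 · 5430 · 70.2 = 4.079 mm.
The walls impose strain ε = −(4.079)/5430 = -7.5114e-04; σ = Eε = 23300 · -7.5114e-04 = -17.5 MPa.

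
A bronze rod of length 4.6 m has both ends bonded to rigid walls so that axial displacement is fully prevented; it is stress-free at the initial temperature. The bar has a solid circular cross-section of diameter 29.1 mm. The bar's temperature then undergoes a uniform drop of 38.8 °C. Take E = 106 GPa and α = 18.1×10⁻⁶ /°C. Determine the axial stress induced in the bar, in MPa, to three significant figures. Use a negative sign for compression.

Free thermal expansion αLΔT = 18.1e-6 · 4600 · -38.8 = -3.23 mm.
The walls impose strain ε = −(-3.23)/4600 = 7.0228e-04; σ = Eε = 106000 · 7.0228e-04 = 74.44 MPa.

74.4 MPa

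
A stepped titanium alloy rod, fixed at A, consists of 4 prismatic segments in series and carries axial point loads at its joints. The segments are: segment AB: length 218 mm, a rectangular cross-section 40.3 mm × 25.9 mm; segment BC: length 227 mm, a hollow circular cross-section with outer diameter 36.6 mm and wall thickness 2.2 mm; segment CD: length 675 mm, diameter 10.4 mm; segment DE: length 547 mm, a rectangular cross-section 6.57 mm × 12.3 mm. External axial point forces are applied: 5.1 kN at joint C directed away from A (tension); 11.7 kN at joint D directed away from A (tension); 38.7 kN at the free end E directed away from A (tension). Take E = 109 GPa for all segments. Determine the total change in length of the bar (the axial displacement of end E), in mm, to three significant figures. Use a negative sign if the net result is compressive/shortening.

6.67 mm

Internal axial forces (sectioning from the free end, tension +): N_DE = 38.7 kN, N_CD = 50.4 kN, N_BC = 55.5 kN, N_AB = 55.5 kN.
A_AB = 1044 mm².
A_BC = 237.8 mm².
A_CD = 84.95 mm².
A_DE = 80.81 mm².
δ_AB = 55500·218/(1044·109000) = 0.1063 mm
δ_BC = 55500·227/(237.8·109000) = 0.4861 mm
δ_CD = 50400·675/(84.95·109000) = 3.674 mm
δ_DE = 38700·547/(80.81·109000) = 2.403 mm
δ = Σδ_i = 6.67 mm.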